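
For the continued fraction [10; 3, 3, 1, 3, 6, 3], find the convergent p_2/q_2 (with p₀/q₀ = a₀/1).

103/10

Using pₖ = aₖpₖ₋₁ + pₖ₋₂, qₖ = aₖqₖ₋₁ + qₖ₋₂ (with p₋₁=1, p₋₂=0, q₋₁=0, q₋₂=1):
  k=0: a=10, p=10, q=1
  k=1: a=3, p=31, q=3
  k=2: a=3, p=103, q=10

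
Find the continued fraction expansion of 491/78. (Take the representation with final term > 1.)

[6; 3, 2, 1, 1, 4]

491 = 6×78 + 23
78 = 3×23 + 9
23 = 2×9 + 5
9 = 1×5 + 4
5 = 1×4 + 1
4 = 4×1 + 0  (stop)
So 491/78 = [6; 3, 2, 1, 1, 4].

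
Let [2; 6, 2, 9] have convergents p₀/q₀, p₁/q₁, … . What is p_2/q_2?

28/13

Using pₖ = aₖpₖ₋₁ + pₖ₋₂, qₖ = aₖqₖ₋₁ + qₖ₋₂ (with p₋₁=1, p₋₂=0, q₋₁=0, q₋₂=1):
  k=0: a=2, p=2, q=1
  k=1: a=6, p=13, q=6
  k=2: a=2, p=28, q=13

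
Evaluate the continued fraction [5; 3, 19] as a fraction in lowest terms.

Using pₖ = aₖpₖ₋₁ + pₖ₋₂ and qₖ = aₖqₖ₋₁ + qₖ₋₂:
  k=0: a=5, p=5, q=1
  k=1: a=3, p=16, q=3
  k=2: a=19, p=309, q=58

309/58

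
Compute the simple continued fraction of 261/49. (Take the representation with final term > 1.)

261 = 5*49 + 16
49 = 3*16 + 1
16 = 16*1 + 0  (stop)
So 261/49 = [5; 3, 16].

[5; 3, 16]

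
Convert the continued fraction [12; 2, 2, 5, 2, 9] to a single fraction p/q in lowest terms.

Fold from the inside: start with 9/1.
  2 + 1/9 = 19/9
  5 + 9/19 = 104/19
  2 + 19/104 = 227/104
  2 + 104/227 = 558/227
  12 + 227/558 = 6923/558

6923/558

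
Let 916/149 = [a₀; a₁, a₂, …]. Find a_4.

2

916 = 6·149 + 22   →  a_0 = 6
149 = 6·22 + 17   →  a_1 = 6
22 = 1·17 + 5   →  a_2 = 1
17 = 3·5 + 2   →  a_3 = 3
5 = 2·2 + 1   →  a_4 = 2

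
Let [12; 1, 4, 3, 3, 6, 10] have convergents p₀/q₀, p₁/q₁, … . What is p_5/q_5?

4279/334

Using pₖ = aₖpₖ₋₁ + pₖ₋₂, qₖ = aₖqₖ₋₁ + qₖ₋₂ (with p₋₁=1, p₋₂=0, q₋₁=0, q₋₂=1):
  k=0: a=12, p=12, q=1
  k=1: a=1, p=13, q=1
  k=2: a=4, p=64, q=5
  k=3: a=3, p=205, q=16
  k=4: a=3, p=679, q=53
  k=5: a=6, p=4279, q=334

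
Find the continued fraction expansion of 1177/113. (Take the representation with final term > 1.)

[10; 2, 2, 2, 9]

1177 = 10×113 + 47
113 = 2×47 + 19
47 = 2×19 + 9
19 = 2×9 + 1
9 = 9×1 + 0  (stop)
So 1177/113 = [10; 2, 2, 2, 9].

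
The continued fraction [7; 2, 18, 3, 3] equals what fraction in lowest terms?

2815/376

Using pₖ = aₖpₖ₋₁ + pₖ₋₂ and qₖ = aₖqₖ₋₁ + qₖ₋₂:
  k=0: a=7, p=7, q=1
  k=1: a=2, p=15, q=2
  k=2: a=18, p=277, q=37
  k=3: a=3, p=846, q=113
  k=4: a=3, p=2815, q=376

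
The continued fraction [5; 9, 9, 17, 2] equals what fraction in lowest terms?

Fold from the inside: start with 2/1.
  17 + 1/2 = 35/2
  9 + 2/35 = 317/35
  9 + 35/317 = 2888/317
  5 + 317/2888 = 14757/2888

14757/2888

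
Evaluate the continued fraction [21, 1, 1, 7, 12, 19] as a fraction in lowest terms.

74784/3473

Fold from the inside: start with 19/1.
  12 + 1/19 = 229/19
  7 + 19/229 = 1622/229
  1 + 229/1622 = 1851/1622
  1 + 1622/1851 = 3473/1851
  21 + 1851/3473 = 74784/3473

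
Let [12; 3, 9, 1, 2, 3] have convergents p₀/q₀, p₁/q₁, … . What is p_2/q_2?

345/28

Using pₖ = aₖpₖ₋₁ + pₖ₋₂, qₖ = aₖqₖ₋₁ + qₖ₋₂ (with p₋₁=1, p₋₂=0, q₋₁=0, q₋₂=1):
  k=0: a=12, p=12, q=1
  k=1: a=3, p=37, q=3
  k=2: a=9, p=345, q=28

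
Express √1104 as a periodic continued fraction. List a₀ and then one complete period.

[33; 4, 2, 2, 2, 4, 66]

a₀ = ⌊√1104⌋ = 33.
With m₀=0, d₀=1 and mₖ₊₁ = dₖaₖ − mₖ, dₖ₊₁ = (n − mₖ₊₁²)/dₖ, aₖ₊₁ = ⌊(a₀+mₖ₊₁)/dₖ₊₁⌋:
  k=1: m=33, d=15, a=4
  k=2: m=27, d=25, a=2
  k=3: m=23, d=23, a=2
  k=4: m=23, d=25, a=2
  k=5: m=27, d=15, a=4
  k=6: m=33, d=1, a=66
d=1 and a=2a₀=66 at k=6, so the next step gives (m, d) = (33, 15) again — its k=1 value — and the period has length 6.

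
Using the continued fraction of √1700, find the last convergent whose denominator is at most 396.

10885/264

√1700 = [41; 4, 3, 20, 3, 4, 82, …] (period length 6).
Convergents:
  p_0/q_0 = 41/1
  p_1/q_1 = 165/4
  p_2/q_2 = 536/13
  p_3/q_3 = 10885/264
  p_4/q_4 = 33191/805
q_3 = 264 ≤ 396 < 805 = q_4, so the answer is 10885/264.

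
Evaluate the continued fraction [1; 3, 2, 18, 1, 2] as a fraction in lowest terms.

Using pₖ = aₖpₖ₋₁ + pₖ₋₂ and qₖ = aₖqₖ₋₁ + qₖ₋₂:
  k=0: a=1, p=1, q=1
  k=1: a=3, p=4, q=3
  k=2: a=2, p=9, q=7
  k=3: a=18, p=166, q=129
  k=4: a=1, p=175, q=136
  k=5: a=2, p=516, q=401

516/401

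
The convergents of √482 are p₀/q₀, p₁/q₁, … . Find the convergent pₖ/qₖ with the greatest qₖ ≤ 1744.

√482 = [21; 1, 20, 1, 42, …] (period length 4).
Convergents:
  p_0/q_0 = 21/1
  p_1/q_1 = 22/1
  p_2/q_2 = 461/21
  p_3/q_3 = 483/22
  p_4/q_4 = 20747/945
  p_5/q_5 = 21230/967
  p_6/q_6 = 445347/20285
q_5 = 967 ≤ 1744 < 20285 = q_6, so the answer is 21230/967.

21230/967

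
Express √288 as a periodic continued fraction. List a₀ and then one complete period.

a₀ = ⌊√288⌋ = 16.
With m₀=0, d₀=1 and mₖ₊₁ = dₖaₖ − mₖ, dₖ₊₁ = (n − mₖ₊₁²)/dₖ, aₖ₊₁ = ⌊(a₀+mₖ₊₁)/dₖ₊₁⌋:
  k=1: m=16, d=32, a=1
  k=2: m=16, d=1, a=32
d=1 and a=2a₀=32 at k=2, so the next step gives (m, d) = (16, 32) again — its k=1 value — and the period has length 2.

[16; 1, 32]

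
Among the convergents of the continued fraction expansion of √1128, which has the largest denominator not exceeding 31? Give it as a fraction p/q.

√1128 = [33; 1, 1, 2, 2, 2, 1, 1, 66, …] (period length 8).
Convergents:
  p_0/q_0 = 33/1
  p_1/q_1 = 34/1
  p_2/q_2 = 67/2
  p_3/q_3 = 168/5
  p_4/q_4 = 403/12
  p_5/q_5 = 974/29
  p_6/q_6 = 1377/41
q_5 = 29 ≤ 31 < 41 = q_6, so the answer is 974/29.

974/29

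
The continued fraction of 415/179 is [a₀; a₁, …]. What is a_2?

415 = 2·179 + 57   →  a_0 = 2
179 = 3·57 + 8   →  a_1 = 3
57 = 7·8 + 1   →  a_2 = 7

7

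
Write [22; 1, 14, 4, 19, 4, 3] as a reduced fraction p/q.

354222/15445

Fold from the inside: start with 3/1.
  4 + 1/3 = 13/3
  19 + 3/13 = 250/13
  4 + 13/250 = 1013/250
  14 + 250/1013 = 14432/1013
  1 + 1013/14432 = 15445/14432
  22 + 14432/15445 = 354222/15445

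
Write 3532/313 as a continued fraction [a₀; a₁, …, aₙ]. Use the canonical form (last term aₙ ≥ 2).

3532 = 11*313 + 89
313 = 3*89 + 46
89 = 1*46 + 43
46 = 1*43 + 3
43 = 14*3 + 1
3 = 3*1 + 0  (stop)
So 3532/313 = [11; 3, 1, 1, 14, 3].

[11; 3, 1, 1, 14, 3]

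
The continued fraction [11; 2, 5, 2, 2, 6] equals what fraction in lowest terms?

4331/378

Fold from the inside: start with 6/1.
  2 + 1/6 = 13/6
  2 + 6/13 = 32/13
  5 + 13/32 = 173/32
  2 + 32/173 = 378/173
  11 + 173/378 = 4331/378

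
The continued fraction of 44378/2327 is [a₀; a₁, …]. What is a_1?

14

44378 = 19·2327 + 165   →  a_0 = 19
2327 = 14·165 + 17   →  a_1 = 14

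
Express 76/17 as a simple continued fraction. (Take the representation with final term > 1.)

[4; 2, 8]

76 = 4×17 + 8
17 = 2×8 + 1
8 = 8×1 + 0  (stop)
So 76/17 = [4; 2, 8].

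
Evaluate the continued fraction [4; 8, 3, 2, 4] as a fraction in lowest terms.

1059/257

Using pₖ = aₖpₖ₋₁ + pₖ₋₂ and qₖ = aₖqₖ₋₁ + qₖ₋₂:
  k=0: a=4, p=4, q=1
  k=1: a=8, p=33, q=8
  k=2: a=3, p=103, q=25
  k=3: a=2, p=239, q=58
  k=4: a=4, p=1059, q=257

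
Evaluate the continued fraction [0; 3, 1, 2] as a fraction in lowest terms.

Using pₖ = aₖpₖ₋₁ + pₖ₋₂ and qₖ = aₖqₖ₋₁ + qₖ₋₂:
  k=0: a=0, p=0, q=1
  k=1: a=3, p=1, q=3
  k=2: a=1, p=1, q=4
  k=3: a=2, p=3, q=11

3/11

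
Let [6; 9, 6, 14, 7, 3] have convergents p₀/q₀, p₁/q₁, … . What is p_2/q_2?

Using pₖ = aₖpₖ₋₁ + pₖ₋₂, qₖ = aₖqₖ₋₁ + qₖ₋₂ (with p₋₁=1, p₋₂=0, q₋₁=0, q₋₂=1):
  k=0: a=6, p=6, q=1
  k=1: a=9, p=55, q=9
  k=2: a=6, p=336, q=55

336/55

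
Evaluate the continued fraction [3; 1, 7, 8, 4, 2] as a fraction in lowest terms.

Fold from the inside: start with 2/1.
  4 + 1/2 = 9/2
  8 + 2/9 = 74/9
  7 + 9/74 = 527/74
  1 + 74/527 = 601/527
  3 + 527/601 = 2330/601

2330/601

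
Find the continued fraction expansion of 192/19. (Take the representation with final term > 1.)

192 = 10·19 + 2
19 = 9·2 + 1
2 = 2·1 + 0  (stop)
So 192/19 = [10; 9, 2].

[10; 9, 2]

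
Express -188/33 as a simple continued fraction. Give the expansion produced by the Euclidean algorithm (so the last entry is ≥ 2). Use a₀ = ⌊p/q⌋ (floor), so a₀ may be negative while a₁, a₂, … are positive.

-188 = -6×33 + 10
33 = 3×10 + 3
10 = 3×3 + 1
3 = 3×1 + 0  (stop)
So -188/33 = [-6; 3, 3, 3].

[-6; 3, 3, 3]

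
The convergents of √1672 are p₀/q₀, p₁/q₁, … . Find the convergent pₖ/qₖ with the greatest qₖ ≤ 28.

368/9

√1672 = [40; 1, 8, 10, 8, 1, 80, …] (period length 6).
Convergents:
  p_0/q_0 = 40/1
  p_1/q_1 = 41/1
  p_2/q_2 = 368/9
  p_3/q_3 = 3721/91
q_2 = 9 ≤ 28 < 91 = q_3, so the answer is 368/9.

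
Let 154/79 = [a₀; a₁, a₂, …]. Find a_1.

1

154 = 1·79 + 75   →  a_0 = 1
79 = 1·75 + 4   →  a_1 = 1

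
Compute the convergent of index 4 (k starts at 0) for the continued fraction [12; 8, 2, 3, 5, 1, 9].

3781/312

Using pₖ = aₖpₖ₋₁ + pₖ₋₂, qₖ = aₖqₖ₋₁ + qₖ₋₂ (with p₋₁=1, p₋₂=0, q₋₁=0, q₋₂=1):
  k=0: a=12, p=12, q=1
  k=1: a=8, p=97, q=8
  k=2: a=2, p=206, q=17
  k=3: a=3, p=715, q=59
  k=4: a=5, p=3781, q=312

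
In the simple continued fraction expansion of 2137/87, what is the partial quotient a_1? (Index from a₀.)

2137 = 24·87 + 49   →  a_0 = 24
87 = 1·49 + 38   →  a_1 = 1

1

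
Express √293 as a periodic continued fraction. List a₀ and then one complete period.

a₀ = ⌊√293⌋ = 17.
With m₀=0, d₀=1 and mₖ₊₁ = dₖaₖ − mₖ, dₖ₊₁ = (n − mₖ₊₁²)/dₖ, aₖ₊₁ = ⌊(a₀+mₖ₊₁)/dₖ₊₁⌋:
  k=1: m=17, d=4, a=8
  k=2: m=15, d=17, a=1
  k=3: m=2, d=17, a=1
  k=4: m=15, d=4, a=8
  k=5: m=17, d=1, a=34
d=1 and a=2a₀=34 at k=5, so the next step gives (m, d) = (17, 4) again — its k=1 value — and the period has length 5.

[17; 8, 1, 1, 8, 34]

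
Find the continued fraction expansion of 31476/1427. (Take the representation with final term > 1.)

31476 = 22×1427 + 82
1427 = 17×82 + 33
82 = 2×33 + 16
33 = 2×16 + 1
16 = 16×1 + 0  (stop)
So 31476/1427 = [22; 17, 2, 2, 16].

[22; 17, 2, 2, 16]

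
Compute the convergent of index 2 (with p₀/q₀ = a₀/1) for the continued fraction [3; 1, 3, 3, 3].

15/4

Using pₖ = aₖpₖ₋₁ + pₖ₋₂, qₖ = aₖqₖ₋₁ + qₖ₋₂ (with p₋₁=1, p₋₂=0, q₋₁=0, q₋₂=1):
  k=0: a=3, p=3, q=1
  k=1: a=1, p=4, q=1
  k=2: a=3, p=15, q=4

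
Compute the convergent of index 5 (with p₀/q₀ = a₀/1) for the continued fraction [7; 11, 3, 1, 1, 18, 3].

10399/1467

Using pₖ = aₖpₖ₋₁ + pₖ₋₂, qₖ = aₖqₖ₋₁ + qₖ₋₂ (with p₋₁=1, p₋₂=0, q₋₁=0, q₋₂=1):
  k=0: a=7, p=7, q=1
  k=1: a=11, p=78, q=11
  k=2: a=3, p=241, q=34
  k=3: a=1, p=319, q=45
  k=4: a=1, p=560, q=79
  k=5: a=18, p=10399, q=1467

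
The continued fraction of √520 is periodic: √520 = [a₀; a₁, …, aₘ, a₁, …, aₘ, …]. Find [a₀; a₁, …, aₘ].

[22; 1, 4, 11, 4, 1, 44]

a₀ = ⌊√520⌋ = 22.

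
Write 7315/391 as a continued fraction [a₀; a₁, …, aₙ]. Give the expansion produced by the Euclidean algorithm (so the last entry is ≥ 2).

7315 = 18×391 + 277
391 = 1×277 + 114
277 = 2×114 + 49
114 = 2×49 + 16
49 = 3×16 + 1
16 = 16×1 + 0  (stop)
So 7315/391 = [18; 1, 2, 2, 3, 16].

[18; 1, 2, 2, 3, 16]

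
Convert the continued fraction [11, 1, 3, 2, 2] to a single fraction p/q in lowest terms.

259/22

Fold from the inside: start with 2/1.
  2 + 1/2 = 5/2
  3 + 2/5 = 17/5
  1 + 5/17 = 22/17
  11 + 17/22 = 259/22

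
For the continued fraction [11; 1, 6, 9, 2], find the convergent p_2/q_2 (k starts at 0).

83/7

Using pₖ = aₖpₖ₋₁ + pₖ₋₂, qₖ = aₖqₖ₋₁ + qₖ₋₂ (with p₋₁=1, p₋₂=0, q₋₁=0, q₋₂=1):
  k=0: a=11, p=11, q=1
  k=1: a=1, p=12, q=1
  k=2: a=6, p=83, q=7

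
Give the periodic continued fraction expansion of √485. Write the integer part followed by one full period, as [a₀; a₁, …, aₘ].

a₀ = ⌊√485⌋ = 22.
With m₀=0, d₀=1 and mₖ₊₁ = dₖaₖ − mₖ, dₖ₊₁ = (n − mₖ₊₁²)/dₖ, aₖ₊₁ = ⌊(a₀+mₖ₊₁)/dₖ₊₁⌋:
  k=1: m=22, d=1, a=44
d=1 and a=2a₀=44 at k=1, so the next step gives (m, d) = (22, 1) again — its k=1 value — and the period has length 1.

[22; 44]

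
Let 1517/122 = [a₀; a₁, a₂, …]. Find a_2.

3

1517 = 12·122 + 53   →  a_0 = 12
122 = 2·53 + 16   →  a_1 = 2
53 = 3·16 + 5   →  a_2 = 3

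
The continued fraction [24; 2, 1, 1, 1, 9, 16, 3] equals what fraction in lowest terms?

92558/3797

Using pₖ = aₖpₖ₋₁ + pₖ₋₂ and qₖ = aₖqₖ₋₁ + qₖ₋₂:
  k=0: a=24, p=24, q=1
  k=1: a=2, p=49, q=2
  k=2: a=1, p=73, q=3
  k=3: a=1, p=122, q=5
  k=4: a=1, p=195, q=8
  k=5: a=9, p=1877, q=77
  k=6: a=16, p=30227, q=1240
  k=7: a=3, p=92558, q=3797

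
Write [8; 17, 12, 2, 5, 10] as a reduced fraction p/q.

Using pₖ = aₖpₖ₋₁ + pₖ₋₂ and qₖ = aₖqₖ₋₁ + qₖ₋₂:
  k=0: a=8, p=8, q=1
  k=1: a=17, p=137, q=17
  k=2: a=12, p=1652, q=205
  k=3: a=2, p=3441, q=427
  k=4: a=5, p=18857, q=2340
  k=5: a=10, p=192011, q=23827

192011/23827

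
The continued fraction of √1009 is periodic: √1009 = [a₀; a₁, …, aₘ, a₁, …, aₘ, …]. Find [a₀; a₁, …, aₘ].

a₀ = ⌊√1009⌋ = 31.
With m₀=0, d₀=1 and mₖ₊₁ = dₖaₖ − mₖ, dₖ₊₁ = (n − mₖ₊₁²)/dₖ, aₖ₊₁ = ⌊(a₀+mₖ₊₁)/dₖ₊₁⌋:
  k=1: m=31, d=48, a=1
  k=2: m=17, d=15, a=3
  k=3: m=28, d=15, a=3
  k=4: m=17, d=48, a=1
  k=5: m=31, d=1, a=62
d=1 and a=2a₀=62 at k=5, so the next step gives (m, d) = (31, 48) again — its k=1 value — and the period has length 5.

[31; 1, 3, 3, 1, 62]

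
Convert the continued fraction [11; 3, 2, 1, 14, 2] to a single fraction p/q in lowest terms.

Using pₖ = aₖpₖ₋₁ + pₖ₋₂ and qₖ = aₖqₖ₋₁ + qₖ₋₂:
  k=0: a=11, p=11, q=1
  k=1: a=3, p=34, q=3
  k=2: a=2, p=79, q=7
  k=3: a=1, p=113, q=10
  k=4: a=14, p=1661, q=147
  k=5: a=2, p=3435, q=304

3435/304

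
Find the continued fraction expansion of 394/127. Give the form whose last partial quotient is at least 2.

[3; 9, 1, 3, 3]

394 = 3·127 + 13
127 = 9·13 + 10
13 = 1·10 + 3
10 = 3·3 + 1
3 = 3·1 + 0  (stop)
So 394/127 = [3; 9, 1, 3, 3].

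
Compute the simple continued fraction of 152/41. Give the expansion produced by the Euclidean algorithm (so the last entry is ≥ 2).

[3; 1, 2, 2, 2, 2]

152 = 3*41 + 29
41 = 1*29 + 12
29 = 2*12 + 5
12 = 2*5 + 2
5 = 2*2 + 1
2 = 2*1 + 0  (stop)
So 152/41 = [3; 1, 2, 2, 2, 2].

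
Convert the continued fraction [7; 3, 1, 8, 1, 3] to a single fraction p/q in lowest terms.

1103/152

Using pₖ = aₖpₖ₋₁ + pₖ₋₂ and qₖ = aₖqₖ₋₁ + qₖ₋₂:
  k=0: a=7, p=7, q=1
  k=1: a=3, p=22, q=3
  k=2: a=1, p=29, q=4
  k=3: a=8, p=254, q=35
  k=4: a=1, p=283, q=39
  k=5: a=3, p=1103, q=152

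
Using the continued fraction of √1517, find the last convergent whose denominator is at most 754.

√1517 = [38; 1, 18, 2, 18, 1, 76, …] (period length 6).
Convergents:
  p_0/q_0 = 38/1
  p_1/q_1 = 39/1
  p_2/q_2 = 740/19
  p_3/q_3 = 1519/39
  p_4/q_4 = 28082/721
  p_5/q_5 = 29601/760
q_4 = 721 ≤ 754 < 760 = q_5, so the answer is 28082/721.

28082/721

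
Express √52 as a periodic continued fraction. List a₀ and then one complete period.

a₀ = ⌊√52⌋ = 7.

[7; 4, 1, 2, 1, 4, 14]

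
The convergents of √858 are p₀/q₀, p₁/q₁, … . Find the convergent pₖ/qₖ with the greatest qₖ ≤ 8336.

123640/4221

√858 = [29; 3, 2, 3, 58, …] (period length 4).
Convergents:
  p_0/q_0 = 29/1
  p_1/q_1 = 88/3
  p_2/q_2 = 205/7
  p_3/q_3 = 703/24
  p_4/q_4 = 40979/1399
  p_5/q_5 = 123640/4221
  p_6/q_6 = 288259/9841
q_5 = 4221 ≤ 8336 < 9841 = q_6, so the answer is 123640/4221.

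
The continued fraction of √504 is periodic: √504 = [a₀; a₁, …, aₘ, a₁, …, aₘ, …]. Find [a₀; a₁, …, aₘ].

a₀ = ⌊√504⌋ = 22.
With m₀=0, d₀=1 and mₖ₊₁ = dₖaₖ − mₖ, dₖ₊₁ = (n − mₖ₊₁²)/dₖ, aₖ₊₁ = ⌊(a₀+mₖ₊₁)/dₖ₊₁⌋:
  k=1: m=22, d=20, a=2
  k=2: m=18, d=9, a=4
  k=3: m=18, d=20, a=2
  k=4: m=22, d=1, a=44
d=1 and a=2a₀=44 at k=4, so the next step gives (m, d) = (22, 20) again — its k=1 value — and the period has length 4.

[22; 2, 4, 2, 44]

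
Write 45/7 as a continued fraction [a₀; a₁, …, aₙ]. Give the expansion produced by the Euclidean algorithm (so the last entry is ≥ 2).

[6; 2, 3]

45 = 6·7 + 3
7 = 2·3 + 1
3 = 3·1 + 0  (stop)
So 45/7 = [6; 2, 3].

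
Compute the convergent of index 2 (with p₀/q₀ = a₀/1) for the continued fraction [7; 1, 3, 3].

Using pₖ = aₖpₖ₋₁ + pₖ₋₂, qₖ = aₖqₖ₋₁ + qₖ₋₂ (with p₋₁=1, p₋₂=0, q₋₁=0, q₋₂=1):
  k=0: a=7, p=7, q=1
  k=1: a=1, p=8, q=1
  k=2: a=3, p=31, q=4

31/4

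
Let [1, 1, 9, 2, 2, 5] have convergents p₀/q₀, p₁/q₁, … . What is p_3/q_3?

40/21

Using pₖ = aₖpₖ₋₁ + pₖ₋₂, qₖ = aₖqₖ₋₁ + qₖ₋₂ (with p₋₁=1, p₋₂=0, q₋₁=0, q₋₂=1):
  k=0: a=1, p=1, q=1
  k=1: a=1, p=2, q=1
  k=2: a=9, p=19, q=10
  k=3: a=2, p=40, q=21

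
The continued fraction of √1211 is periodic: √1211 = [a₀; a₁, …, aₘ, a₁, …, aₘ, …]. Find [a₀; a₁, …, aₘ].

[34; 1, 3, 1, 68]

a₀ = ⌊√1211⌋ = 34.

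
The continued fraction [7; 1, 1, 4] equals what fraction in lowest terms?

68/9

Using pₖ = aₖpₖ₋₁ + pₖ₋₂ and qₖ = aₖqₖ₋₁ + qₖ₋₂:
  k=0: a=7, p=7, q=1
  k=1: a=1, p=8, q=1
  k=2: a=1, p=15, q=2
  k=3: a=4, p=68, q=9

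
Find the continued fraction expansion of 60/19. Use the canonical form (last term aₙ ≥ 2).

60 = 3·19 + 3
19 = 6·3 + 1
3 = 3·1 + 0  (stop)
So 60/19 = [3; 6, 3].

[3; 6, 3]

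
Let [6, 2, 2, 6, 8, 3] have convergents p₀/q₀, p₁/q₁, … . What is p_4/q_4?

1672/261

Using pₖ = aₖpₖ₋₁ + pₖ₋₂, qₖ = aₖqₖ₋₁ + qₖ₋₂ (with p₋₁=1, p₋₂=0, q₋₁=0, q₋₂=1):
  k=0: a=6, p=6, q=1
  k=1: a=2, p=13, q=2
  k=2: a=2, p=32, q=5
  k=3: a=6, p=205, q=32
  k=4: a=8, p=1672, q=261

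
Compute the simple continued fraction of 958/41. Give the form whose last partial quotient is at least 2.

958 = 23×41 + 15
41 = 2×15 + 11
15 = 1×11 + 4
11 = 2×4 + 3
4 = 1×3 + 1
3 = 3×1 + 0  (stop)
So 958/41 = [23; 2, 1, 2, 1, 3].

[23; 2, 1, 2, 1, 3]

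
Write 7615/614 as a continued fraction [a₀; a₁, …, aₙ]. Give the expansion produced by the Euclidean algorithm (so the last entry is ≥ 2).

[12; 2, 2, 17, 7]

7615 = 12*614 + 247
614 = 2*247 + 120
247 = 2*120 + 7
120 = 17*7 + 1
7 = 7*1 + 0  (stop)
So 7615/614 = [12; 2, 2, 17, 7].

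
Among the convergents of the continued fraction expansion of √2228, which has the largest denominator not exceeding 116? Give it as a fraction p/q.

√2228 = [47; 4, 1, 22, 1, 4, 94, …] (period length 6).
Convergents:
  p_0/q_0 = 47/1
  p_1/q_1 = 189/4
  p_2/q_2 = 236/5
  p_3/q_3 = 5381/114
  p_4/q_4 = 5617/119
q_3 = 114 ≤ 116 < 119 = q_4, so the answer is 5381/114.

5381/114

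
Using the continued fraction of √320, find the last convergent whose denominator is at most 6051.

√320 = [17; 1, 7, 1, 34, …] (period length 4).
Convergents:
  p_0/q_0 = 17/1
  p_1/q_1 = 18/1
  p_2/q_2 = 143/8
  p_3/q_3 = 161/9
  p_4/q_4 = 5617/314
  p_5/q_5 = 5778/323
  p_6/q_6 = 46063/2575
  p_7/q_7 = 51841/2898
  p_8/q_8 = 1808657/101107
q_7 = 2898 ≤ 6051 < 101107 = q_8, so the answer is 51841/2898.

51841/2898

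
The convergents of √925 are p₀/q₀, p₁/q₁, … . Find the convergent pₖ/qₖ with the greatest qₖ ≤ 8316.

√925 = [30; 2, 2, 2, 2, 60, …] (period length 5).
Convergents:
  p_0/q_0 = 30/1
  p_1/q_1 = 61/2
  p_2/q_2 = 152/5
  p_3/q_3 = 365/12
  p_4/q_4 = 882/29
  p_5/q_5 = 53285/1752
  p_6/q_6 = 107452/3533
  p_7/q_7 = 268189/8818
q_6 = 3533 ≤ 8316 < 8818 = q_7, so the answer is 107452/3533.

107452/3533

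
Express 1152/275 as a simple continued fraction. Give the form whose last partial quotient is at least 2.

[4; 5, 3, 2, 7]

1152 = 4×275 + 52
275 = 5×52 + 15
52 = 3×15 + 7
15 = 2×7 + 1
7 = 7×1 + 0  (stop)
So 1152/275 = [4; 5, 3, 2, 7].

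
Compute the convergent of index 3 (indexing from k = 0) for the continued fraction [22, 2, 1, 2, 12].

Using pₖ = aₖpₖ₋₁ + pₖ₋₂, qₖ = aₖqₖ₋₁ + qₖ₋₂ (with p₋₁=1, p₋₂=0, q₋₁=0, q₋₂=1):
  k=0: a=22, p=22, q=1
  k=1: a=2, p=45, q=2
  k=2: a=1, p=67, q=3
  k=3: a=2, p=179, q=8

179/8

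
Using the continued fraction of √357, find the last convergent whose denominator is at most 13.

170/9

√357 = [18; 1, 8, 2, 8, 1, 36, …] (period length 6).
Convergents:
  p_0/q_0 = 18/1
  p_1/q_1 = 19/1
  p_2/q_2 = 170/9
  p_3/q_3 = 359/19
q_2 = 9 ≤ 13 < 19 = q_3, so the answer is 170/9.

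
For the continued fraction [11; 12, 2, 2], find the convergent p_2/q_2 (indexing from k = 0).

Using pₖ = aₖpₖ₋₁ + pₖ₋₂, qₖ = aₖqₖ₋₁ + qₖ₋₂ (with p₋₁=1, p₋₂=0, q₋₁=0, q₋₂=1):
  k=0: a=11, p=11, q=1
  k=1: a=12, p=133, q=12
  k=2: a=2, p=277, q=25

277/25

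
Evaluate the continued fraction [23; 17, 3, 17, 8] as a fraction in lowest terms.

Fold from the inside: start with 8/1.
  17 + 1/8 = 137/8
  3 + 8/137 = 419/137
  17 + 137/419 = 7260/419
  23 + 419/7260 = 167399/7260

167399/7260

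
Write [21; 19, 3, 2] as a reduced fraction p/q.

Using pₖ = aₖpₖ₋₁ + pₖ₋₂ and qₖ = aₖqₖ₋₁ + qₖ₋₂:
  k=0: a=21, p=21, q=1
  k=1: a=19, p=400, q=19
  k=2: a=3, p=1221, q=58
  k=3: a=2, p=2842, q=135

2842/135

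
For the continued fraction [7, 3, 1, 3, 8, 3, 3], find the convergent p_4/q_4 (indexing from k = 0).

Using pₖ = aₖpₖ₋₁ + pₖ₋₂, qₖ = aₖqₖ₋₁ + qₖ₋₂ (with p₋₁=1, p₋₂=0, q₋₁=0, q₋₂=1):
  k=0: a=7, p=7, q=1
  k=1: a=3, p=22, q=3
  k=2: a=1, p=29, q=4
  k=3: a=3, p=109, q=15
  k=4: a=8, p=901, q=124

901/124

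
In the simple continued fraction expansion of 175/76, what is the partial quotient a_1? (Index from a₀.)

175 = 2·76 + 23   →  a_0 = 2
76 = 3·23 + 7   →  a_1 = 3

3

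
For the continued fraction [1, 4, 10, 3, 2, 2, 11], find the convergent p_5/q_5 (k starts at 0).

Using pₖ = aₖpₖ₋₁ + pₖ₋₂, qₖ = aₖqₖ₋₁ + qₖ₋₂ (with p₋₁=1, p₋₂=0, q₋₁=0, q₋₂=1):
  k=0: a=1, p=1, q=1
  k=1: a=4, p=5, q=4
  k=2: a=10, p=51, q=41
  k=3: a=3, p=158, q=127
  k=4: a=2, p=367, q=295
  k=5: a=2, p=892, q=717

892/717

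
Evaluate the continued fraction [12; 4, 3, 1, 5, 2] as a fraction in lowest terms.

Using pₖ = aₖpₖ₋₁ + pₖ₋₂ and qₖ = aₖqₖ₋₁ + qₖ₋₂:
  k=0: a=12, p=12, q=1
  k=1: a=4, p=49, q=4
  k=2: a=3, p=159, q=13
  k=3: a=1, p=208, q=17
  k=4: a=5, p=1199, q=98
  k=5: a=2, p=2606, q=213

2606/213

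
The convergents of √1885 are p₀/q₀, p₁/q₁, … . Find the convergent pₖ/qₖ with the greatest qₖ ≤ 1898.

45023/1037

√1885 = [43; 2, 2, 2, 86, …] (period length 4).
Convergents:
  p_0/q_0 = 43/1
  p_1/q_1 = 87/2
  p_2/q_2 = 217/5
  p_3/q_3 = 521/12
  p_4/q_4 = 45023/1037
  p_5/q_5 = 90567/2086
q_4 = 1037 ≤ 1898 < 2086 = q_5, so the answer is 45023/1037.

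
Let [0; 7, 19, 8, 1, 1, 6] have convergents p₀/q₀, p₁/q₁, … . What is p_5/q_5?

325/2292

Using pₖ = aₖpₖ₋₁ + pₖ₋₂, qₖ = aₖqₖ₋₁ + qₖ₋₂ (with p₋₁=1, p₋₂=0, q₋₁=0, q₋₂=1):
  k=0: a=0, p=0, q=1
  k=1: a=7, p=1, q=7
  k=2: a=19, p=19, q=134
  k=3: a=8, p=153, q=1079
  k=4: a=1, p=172, q=1213
  k=5: a=1, p=325, q=2292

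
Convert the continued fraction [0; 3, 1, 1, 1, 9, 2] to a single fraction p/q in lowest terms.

Using pₖ = aₖpₖ₋₁ + pₖ₋₂ and qₖ = aₖqₖ₋₁ + qₖ₋₂:
  k=0: a=0, p=0, q=1
  k=1: a=3, p=1, q=3
  k=2: a=1, p=1, q=4
  k=3: a=1, p=2, q=7
  k=4: a=1, p=3, q=11
  k=5: a=9, p=29, q=106
  k=6: a=2, p=61, q=223

61/223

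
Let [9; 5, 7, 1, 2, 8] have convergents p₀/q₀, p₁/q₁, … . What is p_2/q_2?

Using pₖ = aₖpₖ₋₁ + pₖ₋₂, qₖ = aₖqₖ₋₁ + qₖ₋₂ (with p₋₁=1, p₋₂=0, q₋₁=0, q₋₂=1):
  k=0: a=9, p=9, q=1
  k=1: a=5, p=46, q=5
  k=2: a=7, p=331, q=36

331/36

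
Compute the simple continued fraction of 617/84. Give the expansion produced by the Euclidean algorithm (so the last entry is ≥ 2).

617 = 7×84 + 29
84 = 2×29 + 26
29 = 1×26 + 3
26 = 8×3 + 2
3 = 1×2 + 1
2 = 2×1 + 0  (stop)
So 617/84 = [7; 2, 1, 8, 1, 2].

[7; 2, 1, 8, 1, 2]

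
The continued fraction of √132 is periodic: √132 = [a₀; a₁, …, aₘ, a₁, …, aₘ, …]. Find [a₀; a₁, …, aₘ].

[11; 2, 22]

a₀ = ⌊√132⌋ = 11.
With m₀=0, d₀=1 and mₖ₊₁ = dₖaₖ − mₖ, dₖ₊₁ = (n − mₖ₊₁²)/dₖ, aₖ₊₁ = ⌊(a₀+mₖ₊₁)/dₖ₊₁⌋:
  k=1: m=11, d=11, a=2
  k=2: m=11, d=1, a=22
d=1 and a=2a₀=22 at k=2, so the next step gives (m, d) = (11, 11) again — its k=1 value — and the period has length 2.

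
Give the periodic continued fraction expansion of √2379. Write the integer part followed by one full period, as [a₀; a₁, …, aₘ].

[48; 1, 3, 2, 3, 1, 96]

a₀ = ⌊√2379⌋ = 48.
With m₀=0, d₀=1 and mₖ₊₁ = dₖaₖ − mₖ, dₖ₊₁ = (n − mₖ₊₁²)/dₖ, aₖ₊₁ = ⌊(a₀+mₖ₊₁)/dₖ₊₁⌋:
  k=1: m=48, d=75, a=1
  k=2: m=27, d=22, a=3
  k=3: m=39, d=39, a=2
  k=4: m=39, d=22, a=3
  k=5: m=27, d=75, a=1
  k=6: m=48, d=1, a=96
d=1 and a=2a₀=96 at k=6, so the next step gives (m, d) = (48, 75) again — its k=1 value — and the period has length 6.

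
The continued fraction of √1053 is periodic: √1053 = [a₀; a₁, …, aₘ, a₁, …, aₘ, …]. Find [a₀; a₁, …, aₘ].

a₀ = ⌊√1053⌋ = 32.
With m₀=0, d₀=1 and mₖ₊₁ = dₖaₖ − mₖ, dₖ₊₁ = (n − mₖ₊₁²)/dₖ, aₖ₊₁ = ⌊(a₀+mₖ₊₁)/dₖ₊₁⌋:
  k=1: m=32, d=29, a=2
  k=2: m=26, d=13, a=4
  k=3: m=26, d=29, a=2
  k=4: m=32, d=1, a=64
d=1 and a=2a₀=64 at k=4, so the next step gives (m, d) = (32, 29) again — its k=1 value — and the period has length 4.

[32; 2, 4, 2, 64]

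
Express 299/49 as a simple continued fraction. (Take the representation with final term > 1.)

[6; 9, 1, 4]

299 = 6×49 + 5
49 = 9×5 + 4
5 = 1×4 + 1
4 = 4×1 + 0  (stop)
So 299/49 = [6; 9, 1, 4].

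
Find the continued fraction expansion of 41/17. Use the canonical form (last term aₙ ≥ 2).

41 = 2·17 + 7
17 = 2·7 + 3
7 = 2·3 + 1
3 = 3·1 + 0  (stop)
So 41/17 = [2; 2, 2, 3].

[2; 2, 2, 3]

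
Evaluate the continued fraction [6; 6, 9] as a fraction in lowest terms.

339/55

Fold from the inside: start with 9/1.
  6 + 1/9 = 55/9
  6 + 9/55 = 339/55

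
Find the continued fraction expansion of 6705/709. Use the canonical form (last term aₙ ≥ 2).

[9; 2, 5, 3, 4, 1, 3]

6705 = 9*709 + 324
709 = 2*324 + 61
324 = 5*61 + 19
61 = 3*19 + 4
19 = 4*4 + 3
4 = 1*3 + 1
3 = 3*1 + 0  (stop)
So 6705/709 = [9; 2, 5, 3, 4, 1, 3].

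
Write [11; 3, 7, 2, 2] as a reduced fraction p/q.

1313/116

Fold from the inside: start with 2/1.
  2 + 1/2 = 5/2
  7 + 2/5 = 37/5
  3 + 5/37 = 116/37
  11 + 37/116 = 1313/116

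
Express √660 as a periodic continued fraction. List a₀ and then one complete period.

[25; 1, 2, 4, 2, 1, 50]

a₀ = ⌊√660⌋ = 25.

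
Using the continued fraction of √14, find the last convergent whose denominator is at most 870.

3027/809

√14 = [3; 1, 2, 1, 6, …] (period length 4).
Convergents:
  p_0/q_0 = 3/1
  p_1/q_1 = 4/1
  p_2/q_2 = 11/3
  p_3/q_3 = 15/4
  p_4/q_4 = 101/27
  p_5/q_5 = 116/31
  p_6/q_6 = 333/89
  p_7/q_7 = 449/120
  p_8/q_8 = 3027/809
  p_9/q_9 = 3476/929
q_8 = 809 ≤ 870 < 929 = q_9, so the answer is 3027/809.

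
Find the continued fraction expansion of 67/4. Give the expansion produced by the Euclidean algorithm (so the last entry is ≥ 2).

[16; 1, 3]

67 = 16·4 + 3
4 = 1·3 + 1
3 = 3·1 + 0  (stop)
So 67/4 = [16; 1, 3].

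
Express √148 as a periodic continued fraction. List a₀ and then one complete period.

[12; 6, 24]

a₀ = ⌊√148⌋ = 12.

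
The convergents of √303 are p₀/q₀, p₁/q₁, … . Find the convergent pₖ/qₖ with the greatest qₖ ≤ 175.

√303 = [17; 2, 2, 5, 2, 2, 34, …] (period length 6).
Convergents:
  p_0/q_0 = 17/1
  p_1/q_1 = 35/2
  p_2/q_2 = 87/5
  p_3/q_3 = 470/27
  p_4/q_4 = 1027/59
  p_5/q_5 = 2524/145
  p_6/q_6 = 86843/4989
q_5 = 145 ≤ 175 < 4989 = q_6, so the answer is 2524/145.

2524/145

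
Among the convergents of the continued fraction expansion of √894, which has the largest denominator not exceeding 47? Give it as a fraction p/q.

√894 = [29; 1, 8, 1, 58, …] (period length 4).
Convergents:
  p_0/q_0 = 29/1
  p_1/q_1 = 30/1
  p_2/q_2 = 269/9
  p_3/q_3 = 299/10
  p_4/q_4 = 17611/589
q_3 = 10 ≤ 47 < 589 = q_4, so the answer is 299/10.

299/10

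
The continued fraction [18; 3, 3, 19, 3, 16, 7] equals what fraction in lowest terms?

1242751/67908

Fold from the inside: start with 7/1.
  16 + 1/7 = 113/7
  3 + 7/113 = 346/113
  19 + 113/346 = 6687/346
  3 + 346/6687 = 20407/6687
  3 + 6687/20407 = 67908/20407
  18 + 20407/67908 = 1242751/67908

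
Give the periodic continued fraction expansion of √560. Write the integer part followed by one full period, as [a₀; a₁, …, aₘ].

[23; 1, 1, 1, 46]

a₀ = ⌊√560⌋ = 23.
With m₀=0, d₀=1 and mₖ₊₁ = dₖaₖ − mₖ, dₖ₊₁ = (n − mₖ₊₁²)/dₖ, aₖ₊₁ = ⌊(a₀+mₖ₊₁)/dₖ₊₁⌋:
  k=1: m=23, d=31, a=1
  k=2: m=8, d=16, a=1
  k=3: m=8, d=31, a=1
  k=4: m=23, d=1, a=46
d=1 and a=2a₀=46 at k=4, so the next step gives (m, d) = (23, 31) again — its k=1 value — and the period has length 4.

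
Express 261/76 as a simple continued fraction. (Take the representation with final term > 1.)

[3; 2, 3, 3, 3]

261 = 3·76 + 33
76 = 2·33 + 10
33 = 3·10 + 3
10 = 3·3 + 1
3 = 3·1 + 0  (stop)
So 261/76 = [3; 2, 3, 3, 3].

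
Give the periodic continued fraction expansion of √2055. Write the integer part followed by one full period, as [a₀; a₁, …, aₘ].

a₀ = ⌊√2055⌋ = 45.

[45; 3, 90]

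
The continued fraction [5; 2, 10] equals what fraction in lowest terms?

115/21

Using pₖ = aₖpₖ₋₁ + pₖ₋₂ and qₖ = aₖqₖ₋₁ + qₖ₋₂:
  k=0: a=5, p=5, q=1
  k=1: a=2, p=11, q=2
  k=2: a=10, p=115, q=21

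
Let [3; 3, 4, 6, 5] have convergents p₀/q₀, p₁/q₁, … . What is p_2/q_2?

Using pₖ = aₖpₖ₋₁ + pₖ₋₂, qₖ = aₖqₖ₋₁ + qₖ₋₂ (with p₋₁=1, p₋₂=0, q₋₁=0, q₋₂=1):
  k=0: a=3, p=3, q=1
  k=1: a=3, p=10, q=3
  k=2: a=4, p=43, q=13

43/13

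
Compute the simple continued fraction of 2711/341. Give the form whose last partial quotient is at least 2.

[7; 1, 19, 17]

2711 = 7*341 + 324
341 = 1*324 + 17
324 = 19*17 + 1
17 = 17*1 + 0  (stop)
So 2711/341 = [7; 1, 19, 17].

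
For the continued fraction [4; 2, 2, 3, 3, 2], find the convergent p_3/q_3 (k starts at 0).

Using pₖ = aₖpₖ₋₁ + pₖ₋₂, qₖ = aₖqₖ₋₁ + qₖ₋₂ (with p₋₁=1, p₋₂=0, q₋₁=0, q₋₂=1):
  k=0: a=4, p=4, q=1
  k=1: a=2, p=9, q=2
  k=2: a=2, p=22, q=5
  k=3: a=3, p=75, q=17

75/17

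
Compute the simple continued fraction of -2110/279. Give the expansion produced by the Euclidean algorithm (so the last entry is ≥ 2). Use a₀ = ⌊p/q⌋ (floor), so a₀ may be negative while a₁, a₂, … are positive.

[-8; 2, 3, 2, 17]

-2110 = -8*279 + 122
279 = 2*122 + 35
122 = 3*35 + 17
35 = 2*17 + 1
17 = 17*1 + 0  (stop)
So -2110/279 = [-8; 2, 3, 2, 17].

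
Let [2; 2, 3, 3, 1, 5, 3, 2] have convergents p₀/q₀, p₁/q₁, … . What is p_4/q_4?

Using pₖ = aₖpₖ₋₁ + pₖ₋₂, qₖ = aₖqₖ₋₁ + qₖ₋₂ (with p₋₁=1, p₋₂=0, q₋₁=0, q₋₂=1):
  k=0: a=2, p=2, q=1
  k=1: a=2, p=5, q=2
  k=2: a=3, p=17, q=7
  k=3: a=3, p=56, q=23
  k=4: a=1, p=73, q=30

73/30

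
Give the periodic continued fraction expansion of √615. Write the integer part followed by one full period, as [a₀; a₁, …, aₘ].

[24; 1, 3, 1, 48]

a₀ = ⌊√615⌋ = 24.
With m₀=0, d₀=1 and mₖ₊₁ = dₖaₖ − mₖ, dₖ₊₁ = (n − mₖ₊₁²)/dₖ, aₖ₊₁ = ⌊(a₀+mₖ₊₁)/dₖ₊₁⌋:
  k=1: m=24, d=39, a=1
  k=2: m=15, d=10, a=3
  k=3: m=15, d=39, a=1
  k=4: m=24, d=1, a=48
d=1 and a=2a₀=48 at k=4, so the next step gives (m, d) = (24, 39) again — its k=1 value — and the period has length 4.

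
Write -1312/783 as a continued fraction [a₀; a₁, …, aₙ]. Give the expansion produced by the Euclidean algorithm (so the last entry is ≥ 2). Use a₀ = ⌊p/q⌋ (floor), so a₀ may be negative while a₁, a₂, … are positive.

[-2; 3, 12, 10, 2]

-1312 = -2*783 + 254
783 = 3*254 + 21
254 = 12*21 + 2
21 = 10*2 + 1
2 = 2*1 + 0  (stop)
So -1312/783 = [-2; 3, 12, 10, 2].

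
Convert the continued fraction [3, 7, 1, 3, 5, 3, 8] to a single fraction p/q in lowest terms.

Using pₖ = aₖpₖ₋₁ + pₖ₋₂ and qₖ = aₖqₖ₋₁ + qₖ₋₂:
  k=0: a=3, p=3, q=1
  k=1: a=7, p=22, q=7
  k=2: a=1, p=25, q=8
  k=3: a=3, p=97, q=31
  k=4: a=5, p=510, q=163
  k=5: a=3, p=1627, q=520
  k=6: a=8, p=13526, q=4323

13526/4323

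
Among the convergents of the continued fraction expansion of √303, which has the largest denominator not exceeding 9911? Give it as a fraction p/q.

√303 = [17; 2, 2, 5, 2, 2, 34, …] (period length 6).
Convergents:
  p_0/q_0 = 17/1
  p_1/q_1 = 35/2
  p_2/q_2 = 87/5
  p_3/q_3 = 470/27
  p_4/q_4 = 1027/59
  p_5/q_5 = 2524/145
  p_6/q_6 = 86843/4989
  p_7/q_7 = 176210/10123
q_6 = 4989 ≤ 9911 < 10123 = q_7, so the answer is 86843/4989.

86843/4989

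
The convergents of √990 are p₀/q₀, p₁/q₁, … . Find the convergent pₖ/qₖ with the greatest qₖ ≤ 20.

√990 = [31; 2, 6, 2, 62, …] (period length 4).
Convergents:
  p_0/q_0 = 31/1
  p_1/q_1 = 63/2
  p_2/q_2 = 409/13
  p_3/q_3 = 881/28
q_2 = 13 ≤ 20 < 28 = q_3, so the answer is 409/13.

409/13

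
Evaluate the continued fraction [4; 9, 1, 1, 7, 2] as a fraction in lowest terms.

1252/305

Using pₖ = aₖpₖ₋₁ + pₖ₋₂ and qₖ = aₖqₖ₋₁ + qₖ₋₂:
  k=0: a=4, p=4, q=1
  k=1: a=9, p=37, q=9
  k=2: a=1, p=41, q=10
  k=3: a=1, p=78, q=19
  k=4: a=7, p=587, q=143
  k=5: a=2, p=1252, q=305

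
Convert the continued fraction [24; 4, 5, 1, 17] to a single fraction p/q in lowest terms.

10811/446

Using pₖ = aₖpₖ₋₁ + pₖ₋₂ and qₖ = aₖqₖ₋₁ + qₖ₋₂:
  k=0: a=24, p=24, q=1
  k=1: a=4, p=97, q=4
  k=2: a=5, p=509, q=21
  k=3: a=1, p=606, q=25
  k=4: a=17, p=10811, q=446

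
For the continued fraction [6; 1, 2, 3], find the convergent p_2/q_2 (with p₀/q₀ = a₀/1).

Using pₖ = aₖpₖ₋₁ + pₖ₋₂, qₖ = aₖqₖ₋₁ + qₖ₋₂ (with p₋₁=1, p₋₂=0, q₋₁=0, q₋₂=1):
  k=0: a=6, p=6, q=1
  k=1: a=1, p=7, q=1
  k=2: a=2, p=20, q=3

20/3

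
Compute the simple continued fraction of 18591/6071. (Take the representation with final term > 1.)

[3; 16, 16, 2, 3, 3]

18591 = 3·6071 + 378
6071 = 16·378 + 23
378 = 16·23 + 10
23 = 2·10 + 3
10 = 3·3 + 1
3 = 3·1 + 0  (stop)
So 18591/6071 = [3; 16, 16, 2, 3, 3].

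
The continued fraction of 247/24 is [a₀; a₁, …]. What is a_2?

2

247 = 10·24 + 7   →  a_0 = 10
24 = 3·7 + 3   →  a_1 = 3
7 = 2·3 + 1   →  a_2 = 2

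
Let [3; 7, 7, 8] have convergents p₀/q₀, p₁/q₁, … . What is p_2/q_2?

157/50

Using pₖ = aₖpₖ₋₁ + pₖ₋₂, qₖ = aₖqₖ₋₁ + qₖ₋₂ (with p₋₁=1, p₋₂=0, q₋₁=0, q₋₂=1):
  k=0: a=3, p=3, q=1
  k=1: a=7, p=22, q=7
  k=2: a=7, p=157, q=50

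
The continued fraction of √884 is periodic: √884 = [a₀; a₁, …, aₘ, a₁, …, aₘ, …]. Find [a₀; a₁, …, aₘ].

a₀ = ⌊√884⌋ = 29.
With m₀=0, d₀=1 and mₖ₊₁ = dₖaₖ − mₖ, dₖ₊₁ = (n − mₖ₊₁²)/dₖ, aₖ₊₁ = ⌊(a₀+mₖ₊₁)/dₖ₊₁⌋:
  k=1: m=29, d=43, a=1
  k=2: m=14, d=16, a=2
  k=3: m=18, d=35, a=1
  k=4: m=17, d=17, a=2
  k=5: m=17, d=35, a=1
  k=6: m=18, d=16, a=2
  k=7: m=14, d=43, a=1
  k=8: m=29, d=1, a=58
d=1 and a=2a₀=58 at k=8, so the next step gives (m, d) = (29, 43) again — its k=1 value — and the period has length 8.

[29; 1, 2, 1, 2, 1, 2, 1, 58]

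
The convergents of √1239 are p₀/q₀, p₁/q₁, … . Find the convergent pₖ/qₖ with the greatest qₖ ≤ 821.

12355/351

√1239 = [35; 5, 70, …] (period length 2).
Convergents:
  p_0/q_0 = 35/1
  p_1/q_1 = 176/5
  p_2/q_2 = 12355/351
  p_3/q_3 = 61951/1760
q_2 = 351 ≤ 821 < 1760 = q_3, so the answer is 12355/351.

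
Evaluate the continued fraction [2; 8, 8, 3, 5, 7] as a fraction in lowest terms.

16482/7763

Using pₖ = aₖpₖ₋₁ + pₖ₋₂ and qₖ = aₖqₖ₋₁ + qₖ₋₂:
  k=0: a=2, p=2, q=1
  k=1: a=8, p=17, q=8
  k=2: a=8, p=138, q=65
  k=3: a=3, p=431, q=203
  k=4: a=5, p=2293, q=1080
  k=5: a=7, p=16482, q=7763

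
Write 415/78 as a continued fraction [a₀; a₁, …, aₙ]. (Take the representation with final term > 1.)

415 = 5×78 + 25
78 = 3×25 + 3
25 = 8×3 + 1
3 = 3×1 + 0  (stop)
So 415/78 = [5; 3, 8, 3].

[5; 3, 8, 3]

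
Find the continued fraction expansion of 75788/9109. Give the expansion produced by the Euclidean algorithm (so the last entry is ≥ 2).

75788 = 8×9109 + 2916
9109 = 3×2916 + 361
2916 = 8×361 + 28
361 = 12×28 + 25
28 = 1×25 + 3
25 = 8×3 + 1
3 = 3×1 + 0  (stop)
So 75788/9109 = [8; 3, 8, 12, 1, 8, 3].

[8; 3, 8, 12, 1, 8, 3]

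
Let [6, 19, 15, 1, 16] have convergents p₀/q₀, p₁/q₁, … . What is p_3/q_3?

Using pₖ = aₖpₖ₋₁ + pₖ₋₂, qₖ = aₖqₖ₋₁ + qₖ₋₂ (with p₋₁=1, p₋₂=0, q₋₁=0, q₋₂=1):
  k=0: a=6, p=6, q=1
  k=1: a=19, p=115, q=19
  k=2: a=15, p=1731, q=286
  k=3: a=1, p=1846, q=305

1846/305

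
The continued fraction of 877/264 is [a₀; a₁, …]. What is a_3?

877 = 3·264 + 85   →  a_0 = 3
264 = 3·85 + 9   →  a_1 = 3
85 = 9·9 + 4   →  a_2 = 9
9 = 2·4 + 1   →  a_3 = 2

2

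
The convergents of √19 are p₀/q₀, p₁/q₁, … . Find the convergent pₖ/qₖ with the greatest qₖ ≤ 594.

√19 = [4; 2, 1, 3, 1, 2, 8, …] (period length 6).
Convergents:
  p_0/q_0 = 4/1
  p_1/q_1 = 9/2
  p_2/q_2 = 13/3
  p_3/q_3 = 48/11
  p_4/q_4 = 61/14
  p_5/q_5 = 170/39
  p_6/q_6 = 1421/326
  p_7/q_7 = 3012/691
q_6 = 326 ≤ 594 < 691 = q_7, so the answer is 1421/326.

1421/326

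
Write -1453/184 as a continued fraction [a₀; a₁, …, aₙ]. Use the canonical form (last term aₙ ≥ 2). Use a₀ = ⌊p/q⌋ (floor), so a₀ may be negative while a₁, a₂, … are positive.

[-8; 9, 1, 2, 6]

-1453 = -8×184 + 19
184 = 9×19 + 13
19 = 1×13 + 6
13 = 2×6 + 1
6 = 6×1 + 0  (stop)
So -1453/184 = [-8; 9, 1, 2, 6].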